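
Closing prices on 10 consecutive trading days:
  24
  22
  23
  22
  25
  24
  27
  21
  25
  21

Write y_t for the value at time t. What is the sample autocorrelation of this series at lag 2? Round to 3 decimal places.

Mean ȳ = (24 + 22 + 23 + 22 + 25 + 24 + 27 + 21 + 25 + 21)/10 = 23.4000
Numerator Σ_{t=1}^{8}(y_t−ȳ)(y_{t+2}−ȳ) = 16.0800
Denominator Σ(y_t−ȳ)² = 34.4000
r_2 = 16.0800 / 34.4000 = 0.467

0.467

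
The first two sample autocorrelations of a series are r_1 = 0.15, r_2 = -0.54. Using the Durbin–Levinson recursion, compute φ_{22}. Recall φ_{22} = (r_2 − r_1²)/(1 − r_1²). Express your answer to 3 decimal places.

-0.575

φ_{22} = (r_2 − r_1²) / (1 − r_1²)
r_1² = (0.15)² = 0.0225
Numerator = -0.54 − 0.0225 = -0.5625; denominator = 1 − 0.0225 = 0.9775
φ_{22} = -0.5625 / 0.9775 = -0.575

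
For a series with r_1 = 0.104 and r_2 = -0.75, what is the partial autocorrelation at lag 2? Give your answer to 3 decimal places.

φ_{22} = (r_2 − r_1²) / (1 − r_1²)
r_1² = (0.104)² = 0.010816
Numerator = -0.75 − 0.0108 = -0.7608; denominator = 1 − 0.0108 = 0.9892
φ_{22} = -0.7608 / 0.9892 = -0.769

-0.769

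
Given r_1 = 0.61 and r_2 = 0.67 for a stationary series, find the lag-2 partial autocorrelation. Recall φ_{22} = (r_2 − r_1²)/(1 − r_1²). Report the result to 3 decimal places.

φ_{22} = (r_2 − r_1²) / (1 − r_1²)
r_1² = (0.61)² = 0.3721
Numerator = 0.67 − 0.3721 = 0.2979; denominator = 1 − 0.3721 = 0.6279
φ_{22} = 0.2979 / 0.6279 = 0.474

0.474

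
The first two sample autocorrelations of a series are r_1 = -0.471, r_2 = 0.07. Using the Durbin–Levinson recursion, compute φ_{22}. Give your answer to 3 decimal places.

-0.195

φ_{22} = (r_2 − r_1²) / (1 − r_1²)
r_1² = (-0.471)² = 0.221841
Numerator = 0.07 − 0.2218 = -0.1518; denominator = 1 − 0.2218 = 0.7782
φ_{22} = -0.1518 / 0.7782 = -0.195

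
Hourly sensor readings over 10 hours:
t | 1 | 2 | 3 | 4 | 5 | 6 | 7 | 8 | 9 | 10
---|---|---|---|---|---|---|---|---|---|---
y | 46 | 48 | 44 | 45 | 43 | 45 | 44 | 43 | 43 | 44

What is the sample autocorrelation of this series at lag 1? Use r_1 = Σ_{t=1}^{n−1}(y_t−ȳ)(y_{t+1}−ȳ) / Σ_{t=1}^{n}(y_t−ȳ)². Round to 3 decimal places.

Mean ȳ = (46 + 48 + 44 + 45 + 43 + 45 + 44 + 43 + 43 + 44)/10 = 44.5000
Numerator Σ_{t=1}^{9}(y_t−ȳ)(y_{t+1}−ȳ) = 5.2500
Denominator Σ(y_t−ȳ)² = 22.5000
r_1 = 5.2500 / 22.5000 = 0.233

0.233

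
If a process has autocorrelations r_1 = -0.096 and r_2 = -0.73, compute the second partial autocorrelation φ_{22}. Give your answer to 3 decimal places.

-0.746

φ_{22} = (r_2 − r_1²) / (1 − r_1²)
r_1² = (-0.096)² = 0.009216
Numerator = -0.73 − 0.0092 = -0.7392; denominator = 1 − 0.0092 = 0.9908
φ_{22} = -0.7392 / 0.9908 = -0.746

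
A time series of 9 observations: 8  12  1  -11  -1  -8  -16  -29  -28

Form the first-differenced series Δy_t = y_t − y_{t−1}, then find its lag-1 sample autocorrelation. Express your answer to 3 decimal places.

First differences Δy: 4, -11, -12, 10, -7, -8, -13, 1
Mean of differences = -4.5000
Numerator Σ(Δy_t−Δȳ)(Δy_{t+1}−Δȳ) = -159.7500
Denominator Σ(Δy_t−Δȳ)² = 502.0000
r_1(Δy) = -159.7500 / 502.0000 = -0.318

-0.318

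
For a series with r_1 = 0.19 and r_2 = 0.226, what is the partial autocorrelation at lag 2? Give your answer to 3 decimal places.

φ_{22} = (r_2 − r_1²) / (1 − r_1²)
r_1² = (0.19)² = 0.0361
Numerator = 0.226 − 0.0361 = 0.1899; denominator = 1 − 0.0361 = 0.9639
φ_{22} = 0.1899 / 0.9639 = 0.197

0.197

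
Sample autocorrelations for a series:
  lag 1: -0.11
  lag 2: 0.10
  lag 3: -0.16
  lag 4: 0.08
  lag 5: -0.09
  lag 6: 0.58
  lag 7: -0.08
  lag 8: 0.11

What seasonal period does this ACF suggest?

6

The largest autocorrelation is r_6 = 0.58; the remaining lags stay at or below 0.11.
The dominant spike at lag 6 indicates a seasonal period of 6.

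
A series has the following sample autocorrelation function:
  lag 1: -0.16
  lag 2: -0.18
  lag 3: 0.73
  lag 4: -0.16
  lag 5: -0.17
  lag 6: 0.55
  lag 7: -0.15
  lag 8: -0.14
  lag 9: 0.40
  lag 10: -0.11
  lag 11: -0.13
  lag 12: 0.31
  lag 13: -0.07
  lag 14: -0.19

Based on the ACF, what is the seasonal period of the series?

3

The largest autocorrelation is r_3 = 0.73, with weaker echoes at lags 6 (0.55), 9 (0.40) and 12 (0.31); the remaining lags stay at or below -0.07.
The dominant spike at lag 3 indicates a seasonal period of 3.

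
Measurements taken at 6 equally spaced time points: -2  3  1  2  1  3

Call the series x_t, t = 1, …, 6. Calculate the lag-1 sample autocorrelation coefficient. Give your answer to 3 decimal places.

-0.410

Mean x̄ = (-2 + 3 + 1 + 2 + 1 + 3)/6 = 1.3333
Σ(x_t−x̄)(x_{t+1}−x̄) = (-5.5556) + (-0.5556) + (-0.2222) + (-0.2222) + (-0.5556) = -7.1111
Denominator Σ(x_t−x̄)² = 17.3333
r_1 = -7.1111 / 17.3333 = -0.410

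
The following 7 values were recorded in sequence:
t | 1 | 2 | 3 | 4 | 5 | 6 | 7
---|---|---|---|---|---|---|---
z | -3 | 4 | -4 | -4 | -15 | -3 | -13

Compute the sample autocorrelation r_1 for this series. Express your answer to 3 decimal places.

Mean z̄ = (-3 + 4 − 4 − 4 − 15 − 3 − 13)/7 = -5.4286
Deviations from mean: 2.4286, 9.4286, 1.4286, 1.4286, -9.5714, 2.4286, -7.5714
Numerator Σ_{t=1}^{6}(z_t−z̄)(z_{t+1}−z̄) = -16.8980
Denominator Σ(z_t−z̄)² = 253.7143
r_1 = -16.8980 / 253.7143 = -0.067

-0.067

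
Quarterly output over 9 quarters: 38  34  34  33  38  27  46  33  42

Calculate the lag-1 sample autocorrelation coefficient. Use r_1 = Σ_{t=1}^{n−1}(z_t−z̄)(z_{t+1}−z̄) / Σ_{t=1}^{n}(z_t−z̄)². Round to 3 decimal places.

-0.619

Mean z̄ = (38 + 34 + 34 + 33 + 38 + 27 + 46 + 33 + 42)/9 = 36.1111
Numerator Σ_{t=1}^{8}(z_t−z̄)(z_{t+1}−z̄) = -155.2346
Denominator Σ(z_t−z̄)² = 250.8889
r_1 = -155.2346 / 250.8889 = -0.619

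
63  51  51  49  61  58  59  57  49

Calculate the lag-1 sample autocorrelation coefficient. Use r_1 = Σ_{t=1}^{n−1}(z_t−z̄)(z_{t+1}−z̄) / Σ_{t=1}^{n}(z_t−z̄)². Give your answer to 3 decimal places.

Mean z̄ = (63 + 51 + 51 + 49 + 61 + 58 + 59 + 57 + 49)/9 = 55.3333
Numerator Σ_{t=1}^{8}(z_t−z̄)(z_{t+1}−z̄) = -2.4444
Denominator Σ(z_t−z̄)² = 232.0000
r_1 = -2.4444 / 232.0000 = -0.011

-0.011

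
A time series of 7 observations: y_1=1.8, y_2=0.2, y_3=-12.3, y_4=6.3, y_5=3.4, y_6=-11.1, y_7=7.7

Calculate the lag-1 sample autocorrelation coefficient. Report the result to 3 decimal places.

-0.491

Mean ȳ = (1.8 + 0.2 − 12.3 + 6.3 + 3.4 − 11.1 + 7.7)/7 = -0.5714
Deviations from mean: 2.3714, 0.7714, -11.7286, 6.8714, 3.9714, -10.5286, 8.2714
Σ(y_t−ȳ)(y_{t+1}−ȳ) = (1.8294) + (-9.0478) + (-80.5920) + (27.2894) + (-41.8135) + (-87.0863) = -189.4208
Denominator Σ(y_t−ȳ)² = 386.0343
r_1 = -189.4208 / 386.0343 = -0.491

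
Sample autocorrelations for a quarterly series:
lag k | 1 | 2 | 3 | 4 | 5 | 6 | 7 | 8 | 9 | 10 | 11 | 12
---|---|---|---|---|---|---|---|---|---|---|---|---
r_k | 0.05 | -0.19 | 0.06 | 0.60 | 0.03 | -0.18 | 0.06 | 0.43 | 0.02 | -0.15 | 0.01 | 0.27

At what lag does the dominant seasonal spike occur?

The largest autocorrelation is r_4 = 0.60, with weaker echoes at lags 8 (0.43) and 12 (0.27); the remaining lags stay at or below 0.06.
The dominant spike at lag 4 indicates a seasonal period of 4.

4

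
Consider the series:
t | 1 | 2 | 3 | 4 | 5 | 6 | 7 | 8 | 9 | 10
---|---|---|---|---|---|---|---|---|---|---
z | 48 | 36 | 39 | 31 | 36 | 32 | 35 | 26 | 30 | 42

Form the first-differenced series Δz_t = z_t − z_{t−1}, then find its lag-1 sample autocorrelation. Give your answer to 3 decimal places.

-0.300

First differences Δz: -12, 3, -8, 5, -4, 3, -9, 4, 12
Mean of differences = -0.6667
Numerator Σ(Δz_t−Δz̄)(Δz_{t+1}−Δz̄) = -151.4444
Denominator Σ(Δz_t−Δz̄)² = 504.0000
r_1(Δz) = -151.4444 / 504.0000 = -0.300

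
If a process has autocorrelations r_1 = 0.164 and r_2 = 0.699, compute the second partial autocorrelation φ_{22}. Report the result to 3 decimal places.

φ_{22} = (r_2 − r_1²) / (1 − r_1²)
r_1² = (0.164)² = 0.026896
Numerator = 0.699 − 0.0269 = 0.6721; denominator = 1 − 0.0269 = 0.9731
φ_{22} = 0.6721 / 0.9731 = 0.691

0.691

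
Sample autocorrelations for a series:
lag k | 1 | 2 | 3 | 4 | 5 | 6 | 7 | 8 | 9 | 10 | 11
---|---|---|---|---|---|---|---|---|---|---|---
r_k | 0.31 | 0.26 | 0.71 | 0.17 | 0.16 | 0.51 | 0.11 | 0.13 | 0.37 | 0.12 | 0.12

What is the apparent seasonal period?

3

The largest autocorrelation is r_3 = 0.71, with weaker echoes at lags 6 (0.51) and 9 (0.37); the remaining lags stay at or below 0.31. The elevated value at lag 1 (0.31), dropping to 0.26 at lag 2, reflects decaying short-term dependence rather than seasonality.
The dominant spike at lag 3 indicates a seasonal period of 3.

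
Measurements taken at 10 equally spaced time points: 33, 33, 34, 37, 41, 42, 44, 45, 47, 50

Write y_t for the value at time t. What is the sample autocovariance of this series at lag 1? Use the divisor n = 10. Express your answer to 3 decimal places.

Mean ȳ = (33 + 33 + 34 + 37 + 41 + 42 + 44 + 45 + 47 + 50)/10 = 40.6000
Σ_{t=1}^{9}(y_t−ȳ)(y_{t+1}−ȳ) = 238.8400
γ_1 = 238.8400 / 10 = 23.884

23.884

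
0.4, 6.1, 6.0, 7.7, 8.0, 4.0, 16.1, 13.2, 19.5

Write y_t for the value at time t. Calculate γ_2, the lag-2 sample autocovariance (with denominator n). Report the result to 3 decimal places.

9.502

Mean ȳ = (0.4 + 6.1 + 6.0 + 7.7 + 8.0 + 4.0 + 16.1 + 13.2 + 19.5)/9 = 9.0000
Σ_{t=1}^{7}(y_t−ȳ)(y_{t+2}−ȳ) = 85.5200
γ_2 = 85.5200 / 9 = 9.502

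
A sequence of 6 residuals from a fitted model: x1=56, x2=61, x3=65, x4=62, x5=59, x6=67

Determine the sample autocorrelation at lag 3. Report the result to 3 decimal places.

Mean x̄ = (56 + 61 + 65 + 62 + 59 + 67)/6 = 61.6667
Deviations from mean: -5.6667, -0.6667, 3.3333, 0.3333, -2.6667, 5.3333
Numerator Σ_{t=1}^{3}(x_t−x̄)(x_{t+3}−x̄) = 17.6667
Denominator Σ(x_t−x̄)² = 79.3333
r_3 = 17.6667 / 79.3333 = 0.223

0.223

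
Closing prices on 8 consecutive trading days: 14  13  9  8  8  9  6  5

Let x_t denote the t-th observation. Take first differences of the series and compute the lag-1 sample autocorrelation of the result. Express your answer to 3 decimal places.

-0.152

First differences Δx: -1, -4, -1, 0, 1, -3, -1
Mean of differences = -1.2857
Numerator Σ(Δx_t−Δx̄)(Δx_{t+1}−Δx̄) = -2.6531
Denominator Σ(Δx_t−Δx̄)² = 17.4286
r_1(Δx) = -2.6531 / 17.4286 = -0.152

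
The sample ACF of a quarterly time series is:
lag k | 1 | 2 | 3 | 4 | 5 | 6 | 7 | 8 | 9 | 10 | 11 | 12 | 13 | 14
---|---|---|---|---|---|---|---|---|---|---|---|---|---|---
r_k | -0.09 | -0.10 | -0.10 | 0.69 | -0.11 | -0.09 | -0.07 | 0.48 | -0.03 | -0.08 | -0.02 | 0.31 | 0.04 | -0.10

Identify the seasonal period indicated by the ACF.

The largest autocorrelation is r_4 = 0.69, with weaker echoes at lags 8 (0.48) and 12 (0.31); the remaining lags stay at or below 0.04.
The dominant spike at lag 4 indicates a seasonal period of 4.

4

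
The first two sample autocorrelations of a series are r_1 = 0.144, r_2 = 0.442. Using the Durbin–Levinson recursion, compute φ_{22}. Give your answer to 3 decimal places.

φ_{22} = (r_2 − r_1²) / (1 − r_1²)
r_1² = (0.144)² = 0.020736
Numerator = 0.442 − 0.0207 = 0.4213; denominator = 1 − 0.0207 = 0.9793
φ_{22} = 0.4213 / 0.9793 = 0.430

0.430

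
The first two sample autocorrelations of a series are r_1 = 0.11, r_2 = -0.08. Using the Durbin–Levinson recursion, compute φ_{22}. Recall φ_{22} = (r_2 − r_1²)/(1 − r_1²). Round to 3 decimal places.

-0.093

φ_{22} = (r_2 − r_1²) / (1 − r_1²)
r_1² = (0.11)² = 0.0121
Numerator = -0.08 − 0.0121 = -0.0921; denominator = 1 − 0.0121 = 0.9879
φ_{22} = -0.0921 / 0.9879 = -0.093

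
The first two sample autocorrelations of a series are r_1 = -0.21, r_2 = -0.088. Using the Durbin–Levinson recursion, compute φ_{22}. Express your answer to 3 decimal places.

φ_{22} = (r_2 − r_1²) / (1 − r_1²)
r_1² = (-0.21)² = 0.0441
Numerator = -0.088 − 0.0441 = -0.1321; denominator = 1 − 0.0441 = 0.9559
φ_{22} = -0.1321 / 0.9559 = -0.138

-0.138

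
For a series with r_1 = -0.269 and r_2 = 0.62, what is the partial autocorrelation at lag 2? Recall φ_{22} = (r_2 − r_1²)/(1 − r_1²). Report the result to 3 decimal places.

0.590

φ_{22} = (r_2 − r_1²) / (1 − r_1²)
r_1² = (-0.269)² = 0.072361
Numerator = 0.62 − 0.0724 = 0.5476; denominator = 1 − 0.0724 = 0.9276
φ_{22} = 0.5476 / 0.9276 = 0.590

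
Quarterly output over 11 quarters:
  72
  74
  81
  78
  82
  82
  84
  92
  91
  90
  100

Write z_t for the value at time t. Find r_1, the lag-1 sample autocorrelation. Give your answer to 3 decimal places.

Mean z̄ = (72 + 74 + 81 + 78 + 82 + 82 + 84 + 92 + 91 + 90 + 100)/11 = 84.1818
Numerator Σ_{t=1}^{10}(z_t−z̄)(z_{t+1}−z̄) = 378.3306
Denominator Σ(z_t−z̄)² = 701.6364
r_1 = 378.3306 / 701.6364 = 0.539

0.539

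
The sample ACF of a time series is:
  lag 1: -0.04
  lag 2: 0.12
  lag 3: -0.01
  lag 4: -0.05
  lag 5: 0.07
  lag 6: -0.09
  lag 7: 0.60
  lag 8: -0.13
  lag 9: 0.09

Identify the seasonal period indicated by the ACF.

7

The largest autocorrelation is r_7 = 0.60; the remaining lags stay at or below 0.12.
The dominant spike at lag 7 indicates a seasonal period of 7.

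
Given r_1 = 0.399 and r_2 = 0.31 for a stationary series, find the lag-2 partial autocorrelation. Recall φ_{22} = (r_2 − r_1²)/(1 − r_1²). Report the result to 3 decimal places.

0.179

φ_{22} = (r_2 − r_1²) / (1 − r_1²)
r_1² = (0.399)² = 0.159201
Numerator = 0.31 − 0.1592 = 0.1508; denominator = 1 − 0.1592 = 0.8408
φ_{22} = 0.1508 / 0.8408 = 0.179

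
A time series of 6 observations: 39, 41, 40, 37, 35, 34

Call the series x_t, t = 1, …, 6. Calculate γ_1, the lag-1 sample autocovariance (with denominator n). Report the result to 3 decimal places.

3.704

Mean x̄ = (39 + 41 + 40 + 37 + 35 + 34)/6 = 37.6667
Deviations: 1.3333, 3.3333, 2.3333, -0.6667, -2.6667, -3.6667
Σ_{t=1}^{5}(x_t−x̄)(x_{t+1}−x̄) = 22.2222
γ_1 = 22.2222 / 6 = 3.704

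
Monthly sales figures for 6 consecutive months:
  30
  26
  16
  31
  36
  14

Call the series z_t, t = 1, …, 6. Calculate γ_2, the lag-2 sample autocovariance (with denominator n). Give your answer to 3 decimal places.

-33.833

Mean z̄ = (30 + 26 + 16 + 31 + 36 + 14)/6 = 25.5000
Σ_{t=1}^{4}(z_t−z̄)(z_{t+2}−z̄) = -203.0000
γ_2 = -203.0000 / 6 = -33.833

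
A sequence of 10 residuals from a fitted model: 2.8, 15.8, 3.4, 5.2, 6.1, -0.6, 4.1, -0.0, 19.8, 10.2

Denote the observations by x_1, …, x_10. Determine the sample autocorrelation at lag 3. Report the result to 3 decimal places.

-0.181

Mean x̄ = (2.8 + 15.8 + 3.4 + 5.2 + 6.1 − 0.6 + 4.1 − 0.0 + 19.8 + 10.2)/10 = 6.6800
Numerator Σ_{t=1}^{7}(x_t−x̄)(x_{t+3}−x̄) = -72.5712
Denominator Σ(x_t−x̄)² = 400.3160
r_3 = -72.5712 / 400.3160 = -0.181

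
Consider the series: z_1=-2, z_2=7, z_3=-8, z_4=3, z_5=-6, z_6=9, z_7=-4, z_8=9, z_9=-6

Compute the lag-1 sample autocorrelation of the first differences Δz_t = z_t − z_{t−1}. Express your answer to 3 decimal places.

-0.844

First differences Δz: 9, -15, 11, -9, 15, -13, 13, -15
Mean of differences = -0.5000
Numerator Σ(Δz_t−Δz̄)(Δz_{t+1}−Δz̄) = -1092.2500
Denominator Σ(Δz_t−Δz̄)² = 1294.0000
r_1(Δz) = -1092.2500 / 1294.0000 = -0.844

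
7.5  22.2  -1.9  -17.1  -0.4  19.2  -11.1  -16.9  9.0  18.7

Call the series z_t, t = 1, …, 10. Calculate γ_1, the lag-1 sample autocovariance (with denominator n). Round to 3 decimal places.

Mean z̄ = (7.5 + 22.2 − 1.9 − 17.1 − 0.4 + 19.2 − 11.1 − 16.9 + 9.0 + 18.7)/10 = 2.9200
Σ_{t=1}^{9}(z_t−z̄)(z_{t+1}−z̄) = 129.3536
γ_1 = 129.3536 / 10 = 12.935

12.935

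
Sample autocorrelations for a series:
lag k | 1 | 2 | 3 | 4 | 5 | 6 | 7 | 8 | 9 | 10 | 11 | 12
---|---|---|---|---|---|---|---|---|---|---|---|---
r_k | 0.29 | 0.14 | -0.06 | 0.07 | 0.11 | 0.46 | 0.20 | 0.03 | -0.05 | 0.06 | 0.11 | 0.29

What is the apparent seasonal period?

6

The largest autocorrelation is r_6 = 0.46; the remaining lags stay at or below 0.29. The elevated value at lag 1 (0.29), dropping to 0.14 at lag 2, reflects decaying short-term dependence rather than seasonality.
The dominant spike at lag 6 indicates a seasonal period of 6.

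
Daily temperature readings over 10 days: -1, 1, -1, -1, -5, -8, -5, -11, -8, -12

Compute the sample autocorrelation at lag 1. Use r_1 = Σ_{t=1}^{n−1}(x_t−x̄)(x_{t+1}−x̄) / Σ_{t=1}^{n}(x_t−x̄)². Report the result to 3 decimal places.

Mean x̄ = (-1 + 1 − 1 − 1 − 5 − 8 − 5 − 11 − 8 − 12)/10 = -5.1000
Numerator Σ_{t=1}^{9}(x_t−x̄)(x_{t+1}−x̄) = 103.1900
Denominator Σ(x_t−x̄)² = 186.9000
r_1 = 103.1900 / 186.9000 = 0.552

0.552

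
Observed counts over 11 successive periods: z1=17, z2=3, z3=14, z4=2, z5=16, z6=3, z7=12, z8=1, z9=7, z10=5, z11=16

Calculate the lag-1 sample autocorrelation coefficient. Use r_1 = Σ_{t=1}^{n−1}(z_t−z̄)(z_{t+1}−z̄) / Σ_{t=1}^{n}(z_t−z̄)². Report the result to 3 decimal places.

Mean z̄ = (17 + 3 + 14 + 2 + 16 + 3 + 12 + 1 + 7 + 5 + 16)/11 = 8.7273
Numerator Σ_{t=1}^{10}(z_t−z̄)(z_{t+1}−z̄) = -254.9835
Denominator Σ(z_t−z̄)² = 400.1818
r_1 = -254.9835 / 400.1818 = -0.637

-0.637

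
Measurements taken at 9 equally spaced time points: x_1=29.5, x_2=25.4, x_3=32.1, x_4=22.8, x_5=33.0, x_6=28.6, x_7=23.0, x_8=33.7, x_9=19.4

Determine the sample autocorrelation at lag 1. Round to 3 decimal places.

Mean x̄ = (29.5 + 25.4 + 32.1 + 22.8 + 33.0 + 28.6 + 23.0 + 33.7 + 19.4)/9 = 27.5000
Numerator Σ_{t=1}^{8}(x_t−x̄)(x_{t+1}−x̄) = -138.3500
Denominator Σ(x_t−x̄)² = 207.4200
r_1 = -138.3500 / 207.4200 = -0.667

-0.667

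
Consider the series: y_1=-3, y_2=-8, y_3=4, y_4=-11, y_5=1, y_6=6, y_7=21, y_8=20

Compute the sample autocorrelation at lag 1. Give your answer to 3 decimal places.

0.437

Mean ȳ = (-3 − 8 + 4 − 11 + 1 + 6 + 21 + 20)/8 = 3.7500
Deviations from mean: -6.7500, -11.7500, 0.2500, -14.7500, -2.7500, 2.2500, 17.2500, 16.2500
Numerator Σ_{t=1}^{7}(y_t−ȳ)(y_{t+1}−ȳ) = 426.1875
Denominator Σ(y_t−ȳ)² = 975.5000
r_1 = 426.1875 / 975.5000 = 0.437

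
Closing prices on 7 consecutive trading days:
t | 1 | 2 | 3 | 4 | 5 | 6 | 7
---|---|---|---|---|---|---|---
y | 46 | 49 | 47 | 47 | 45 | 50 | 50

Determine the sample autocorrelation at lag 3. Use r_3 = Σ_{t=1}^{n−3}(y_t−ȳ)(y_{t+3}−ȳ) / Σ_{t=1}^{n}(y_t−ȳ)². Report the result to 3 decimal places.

-0.236

Mean ȳ = (46 + 49 + 47 + 47 + 45 + 50 + 50)/7 = 47.7143
Σ(y_t−ȳ)(y_{t+3}−ȳ) = (1.2245) + (-3.4898) + (-1.6327) + (-1.6327) = -5.5306
Denominator Σ(y_t−ȳ)² = 23.4286
r_3 = -5.5306 / 23.4286 = -0.236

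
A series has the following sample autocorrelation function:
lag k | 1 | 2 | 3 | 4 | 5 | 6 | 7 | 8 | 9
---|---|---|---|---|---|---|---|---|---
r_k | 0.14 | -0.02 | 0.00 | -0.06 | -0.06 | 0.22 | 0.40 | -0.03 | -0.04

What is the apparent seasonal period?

The largest autocorrelation is r_7 = 0.40; the remaining lags stay at or below 0.22.
The dominant spike at lag 7 indicates a seasonal period of 7.

7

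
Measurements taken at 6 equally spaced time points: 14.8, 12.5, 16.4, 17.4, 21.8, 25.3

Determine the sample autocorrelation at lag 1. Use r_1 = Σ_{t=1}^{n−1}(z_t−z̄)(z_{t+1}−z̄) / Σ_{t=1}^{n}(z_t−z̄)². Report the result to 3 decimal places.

Mean z̄ = (14.8 + 12.5 + 16.4 + 17.4 + 21.8 + 25.3)/6 = 18.0333
Deviations from mean: -3.2333, -5.5333, -1.6333, -0.6333, 3.7667, 7.2667
Numerator Σ_{t=1}^{5}(z_t−z̄)(z_{t+1}−z̄) = 52.9489
Denominator Σ(z_t−z̄)² = 111.1333
r_1 = 52.9489 / 111.1333 = 0.476

0.476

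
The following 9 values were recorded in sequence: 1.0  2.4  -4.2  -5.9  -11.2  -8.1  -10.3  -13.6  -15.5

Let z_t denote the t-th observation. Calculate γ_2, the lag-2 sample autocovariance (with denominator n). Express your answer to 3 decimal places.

Mean z̄ = (1.0 + 2.4 − 4.2 − 5.9 − 11.2 − 8.1 − 10.3 − 13.6 − 15.5)/9 = -7.2667
Σ_{t=1}^{7}(z_t−z̄)(z_{t+2}−z̄) = 67.5444
γ_2 = 67.5444 / 9 = 7.505

7.505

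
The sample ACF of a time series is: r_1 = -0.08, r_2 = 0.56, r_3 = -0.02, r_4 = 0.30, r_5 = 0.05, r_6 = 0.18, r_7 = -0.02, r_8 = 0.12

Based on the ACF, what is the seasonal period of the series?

2

The largest autocorrelation is r_2 = 0.56, with weaker echoes at lags 4 (0.30) and 6 (0.18); the remaining lags stay at or below 0.12.
The dominant spike at lag 2 indicates a seasonal period of 2.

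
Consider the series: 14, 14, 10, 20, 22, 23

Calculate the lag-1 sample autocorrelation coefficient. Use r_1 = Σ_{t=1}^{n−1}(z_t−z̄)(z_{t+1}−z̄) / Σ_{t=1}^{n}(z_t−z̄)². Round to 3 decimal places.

Mean z̄ = (14 + 14 + 10 + 20 + 22 + 23)/6 = 17.1667
Deviations from mean: -3.1667, -3.1667, -7.1667, 2.8333, 4.8333, 5.8333
Numerator Σ_{t=1}^{5}(z_t−z̄)(z_{t+1}−z̄) = 54.3056
Denominator Σ(z_t−z̄)² = 136.8333
r_1 = 54.3056 / 136.8333 = 0.397

0.397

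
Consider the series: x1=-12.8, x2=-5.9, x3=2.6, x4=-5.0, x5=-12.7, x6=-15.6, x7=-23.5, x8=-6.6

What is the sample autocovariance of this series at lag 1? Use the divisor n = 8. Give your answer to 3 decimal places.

Mean x̄ = (-12.8 − 5.9 + 2.6 − 5.0 − 12.7 − 15.6 − 23.5 − 6.6)/8 = -9.9375
Deviations: -2.8625, 4.0375, 12.5375, 4.9375, -2.7625, -5.6625, -13.5625, 3.3375
Σ_{t=1}^{7}(x_t−x̄)(x_{t+1}−x̄) = 134.5023
γ_1 = 134.5023 / 8 = 16.813

16.813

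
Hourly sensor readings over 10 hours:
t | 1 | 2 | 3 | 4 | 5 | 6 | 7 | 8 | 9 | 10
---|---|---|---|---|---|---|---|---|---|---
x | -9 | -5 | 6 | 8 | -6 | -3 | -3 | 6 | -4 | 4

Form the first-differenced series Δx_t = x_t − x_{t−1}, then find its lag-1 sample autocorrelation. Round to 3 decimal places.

-0.310

First differences Δx: 4, 11, 2, -14, 3, 0, 9, -10, 8
Mean of differences = 1.4444
Numerator Σ(Δx_t−Δx̄)(Δx_{t+1}−Δx̄) = -177.5309
Denominator Σ(Δx_t−Δx̄)² = 572.2222
r_1(Δx) = -177.5309 / 572.2222 = -0.310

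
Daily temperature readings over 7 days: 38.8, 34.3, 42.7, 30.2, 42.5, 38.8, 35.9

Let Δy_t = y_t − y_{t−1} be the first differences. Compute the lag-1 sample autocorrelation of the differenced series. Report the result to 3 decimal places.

-0.786

First differences Δy: -4.5, 8.4, -12.5, 12.3, -3.7, -2.9
Mean of differences = -0.4833
Numerator Σ(Δy_t−Δȳ)(Δy_{t+1}−Δȳ) = -329.3886
Denominator Σ(Δy_t−Δȳ)² = 419.0483
r_1(Δy) = -329.3886 / 419.0483 = -0.786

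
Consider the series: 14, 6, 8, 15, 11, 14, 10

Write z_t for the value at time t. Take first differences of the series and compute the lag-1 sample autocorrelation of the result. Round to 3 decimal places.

First differences Δz: -8, 2, 7, -4, 3, -4
Mean of differences = -0.6667
Numerator Σ(Δz_t−Δz̄)(Δz_{t+1}−Δz̄) = -49.1111
Denominator Σ(Δz_t−Δz̄)² = 155.3333
r_1(Δz) = -49.1111 / 155.3333 = -0.316

-0.316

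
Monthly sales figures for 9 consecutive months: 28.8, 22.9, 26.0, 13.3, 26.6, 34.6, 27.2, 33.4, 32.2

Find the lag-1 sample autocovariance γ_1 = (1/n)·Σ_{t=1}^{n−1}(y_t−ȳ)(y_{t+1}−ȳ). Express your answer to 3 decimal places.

Mean ȳ = (28.8 + 22.9 + 26.0 + 13.3 + 26.6 + 34.6 + 27.2 + 33.4 + 32.2)/9 = 27.2222
Σ_{t=1}^{8}(y_t−ȳ)(y_{t+1}−ȳ) = 50.0017
γ_1 = 50.0017 / 9 = 5.556

5.556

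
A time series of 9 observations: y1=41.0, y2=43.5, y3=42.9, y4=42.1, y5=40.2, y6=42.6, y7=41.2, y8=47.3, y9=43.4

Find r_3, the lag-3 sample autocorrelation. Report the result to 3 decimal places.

-0.343

Mean ȳ = (41.0 + 43.5 + 42.9 + 42.1 + 40.2 + 42.6 + 41.2 + 47.3 + 43.4)/9 = 42.6889
Numerator Σ_{t=1}^{6}(y_t−ȳ)(y_{t+3}−ȳ) = -11.7059
Denominator Σ(y_t−ȳ)² = 34.0889
r_3 = -11.7059 / 34.0889 = -0.343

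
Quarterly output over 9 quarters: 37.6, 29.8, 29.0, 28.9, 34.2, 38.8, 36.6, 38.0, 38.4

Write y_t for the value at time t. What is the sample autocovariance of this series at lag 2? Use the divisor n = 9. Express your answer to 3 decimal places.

Mean ȳ = (37.6 + 29.8 + 29.0 + 28.9 + 34.2 + 38.8 + 36.6 + 38.0 + 38.4)/9 = 34.5889
Σ_{t=1}^{7}(y_t−ȳ)(y_{t+2}−ȳ) = 9.8786
γ_2 = 9.8786 / 9 = 1.098

1.098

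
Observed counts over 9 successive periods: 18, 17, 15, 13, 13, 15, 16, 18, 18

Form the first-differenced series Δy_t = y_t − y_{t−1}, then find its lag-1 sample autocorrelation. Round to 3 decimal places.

0.556

First differences Δy: -1, -2, -2, 0, 2, 1, 2, 0
Mean of differences = 0.0000
Numerator Σ(Δy_t−Δȳ)(Δy_{t+1}−Δȳ) = 10.0000
Denominator Σ(Δy_t−Δȳ)² = 18.0000
r_1(Δy) = 10.0000 / 18.0000 = 0.556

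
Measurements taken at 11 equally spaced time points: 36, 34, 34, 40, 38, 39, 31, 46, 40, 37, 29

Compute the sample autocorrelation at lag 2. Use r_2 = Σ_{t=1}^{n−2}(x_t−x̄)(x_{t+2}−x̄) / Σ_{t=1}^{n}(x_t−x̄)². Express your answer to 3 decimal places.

Mean x̄ = (36 + 34 + 34 + 40 + 38 + 39 + 31 + 46 + 40 + 37 + 29)/11 = 36.7273
Numerator Σ_{t=1}^{9}(x_t−x̄)(x_{t+2}−x̄) = -30.6942
Denominator Σ(x_t−x̄)² = 222.1818
r_2 = -30.6942 / 222.1818 = -0.138

-0.138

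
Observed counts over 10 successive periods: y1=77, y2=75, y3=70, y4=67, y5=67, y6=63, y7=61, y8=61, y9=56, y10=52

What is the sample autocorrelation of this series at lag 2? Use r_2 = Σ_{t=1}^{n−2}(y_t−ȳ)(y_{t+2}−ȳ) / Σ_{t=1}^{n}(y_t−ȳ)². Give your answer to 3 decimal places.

Mean ȳ = (77 + 75 + 70 + 67 + 67 + 63 + 61 + 61 + 56 + 52)/10 = 64.9000
Numerator Σ_{t=1}^{8}(y_t−ȳ)(y_{t+2}−ȳ) = 173.8800
Denominator Σ(y_t−ȳ)² = 562.9000
r_2 = 173.8800 / 562.9000 = 0.309

0.309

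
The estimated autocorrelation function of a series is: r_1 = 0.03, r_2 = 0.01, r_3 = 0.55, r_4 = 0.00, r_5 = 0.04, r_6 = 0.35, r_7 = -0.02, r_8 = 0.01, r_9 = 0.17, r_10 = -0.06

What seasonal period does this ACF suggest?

The largest autocorrelation is r_3 = 0.55, with weaker echoes at lags 6 (0.35) and 9 (0.17); the remaining lags stay at or below 0.04.
The dominant spike at lag 3 indicates a seasonal period of 3.

3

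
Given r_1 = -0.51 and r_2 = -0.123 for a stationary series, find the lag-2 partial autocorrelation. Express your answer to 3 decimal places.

φ_{22} = (r_2 − r_1²) / (1 − r_1²)
r_1² = (-0.51)² = 0.2601
Numerator = -0.123 − 0.2601 = -0.3831; denominator = 1 − 0.2601 = 0.7399
φ_{22} = -0.3831 / 0.7399 = -0.518

-0.518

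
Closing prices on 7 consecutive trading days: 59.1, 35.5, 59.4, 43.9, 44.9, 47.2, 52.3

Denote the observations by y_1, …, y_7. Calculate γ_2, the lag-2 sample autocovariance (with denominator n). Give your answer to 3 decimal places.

Mean ȳ = (59.1 + 35.5 + 59.4 + 43.9 + 44.9 + 47.2 + 52.3)/7 = 48.9000
Σ_{t=1}^{5}(y_t−ȳ)(y_{t+2}−ȳ) = 127.0000
γ_2 = 127.0000 / 7 = 18.143

18.143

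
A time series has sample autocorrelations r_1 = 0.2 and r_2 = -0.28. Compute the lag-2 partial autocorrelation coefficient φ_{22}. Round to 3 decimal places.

-0.333

φ_{22} = (r_2 − r_1²) / (1 − r_1²)
r_1² = (0.2)² = 0.04
Numerator = -0.28 − 0.0400 = -0.3200; denominator = 1 − 0.0400 = 0.9600
φ_{22} = -0.3200 / 0.9600 = -0.333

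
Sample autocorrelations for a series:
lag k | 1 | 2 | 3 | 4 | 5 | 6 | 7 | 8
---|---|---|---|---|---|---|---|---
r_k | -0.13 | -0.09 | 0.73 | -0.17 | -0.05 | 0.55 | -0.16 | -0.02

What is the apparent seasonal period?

The largest autocorrelation is r_3 = 0.73, with a weaker echo at lag 6 (0.55); the remaining lags stay at or below -0.02.
The dominant spike at lag 3 indicates a seasonal period of 3.

3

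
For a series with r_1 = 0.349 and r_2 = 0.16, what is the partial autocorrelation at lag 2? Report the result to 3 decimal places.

φ_{22} = (r_2 − r_1²) / (1 − r_1²)
r_1² = (0.349)² = 0.121801
Numerator = 0.16 − 0.1218 = 0.0382; denominator = 1 − 0.1218 = 0.8782
φ_{22} = 0.0382 / 0.8782 = 0.043

0.043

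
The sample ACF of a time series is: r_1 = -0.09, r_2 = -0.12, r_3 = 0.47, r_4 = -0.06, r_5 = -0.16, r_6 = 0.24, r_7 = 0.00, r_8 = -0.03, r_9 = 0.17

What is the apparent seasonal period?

The largest autocorrelation is r_3 = 0.47, with weaker echoes at lags 6 (0.24) and 9 (0.17); the remaining lags stay at or below 0.00.
The dominant spike at lag 3 indicates a seasonal period of 3.

3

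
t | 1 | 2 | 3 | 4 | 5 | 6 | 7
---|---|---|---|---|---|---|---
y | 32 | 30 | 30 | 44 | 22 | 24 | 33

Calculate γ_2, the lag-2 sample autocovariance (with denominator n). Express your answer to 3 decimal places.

-16.187

Mean ȳ = (32 + 30 + 30 + 44 + 22 + 24 + 33)/7 = 30.7143
Deviations: 1.2857, -0.7143, -0.7143, 13.2857, -8.7143, -6.7143, 2.2857
Σ_{t=1}^{5}(y_t−ȳ)(y_{t+2}−ȳ) = -113.3061
γ_2 = -113.3061 / 7 = -16.187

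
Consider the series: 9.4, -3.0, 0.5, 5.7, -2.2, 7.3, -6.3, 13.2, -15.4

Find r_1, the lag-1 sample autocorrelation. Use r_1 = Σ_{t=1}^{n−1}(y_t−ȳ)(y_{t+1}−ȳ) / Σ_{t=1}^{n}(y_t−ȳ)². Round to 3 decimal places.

Mean ȳ = (9.4 − 3.0 + 0.5 + 5.7 − 2.2 + 7.3 − 6.3 + 13.2 − 15.4)/9 = 1.0222
Numerator Σ_{t=1}^{8}(y_t−ȳ)(y_{t+1}−ȳ) = -404.4627
Denominator Σ(y_t−ȳ)² = 629.9156
r_1 = -404.4627 / 629.9156 = -0.642

-0.642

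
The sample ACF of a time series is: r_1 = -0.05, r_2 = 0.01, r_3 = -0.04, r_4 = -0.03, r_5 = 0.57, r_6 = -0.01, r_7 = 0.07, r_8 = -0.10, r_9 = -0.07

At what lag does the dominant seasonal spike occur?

The largest autocorrelation is r_5 = 0.57; the remaining lags stay at or below 0.07.
The dominant spike at lag 5 indicates a seasonal period of 5.

5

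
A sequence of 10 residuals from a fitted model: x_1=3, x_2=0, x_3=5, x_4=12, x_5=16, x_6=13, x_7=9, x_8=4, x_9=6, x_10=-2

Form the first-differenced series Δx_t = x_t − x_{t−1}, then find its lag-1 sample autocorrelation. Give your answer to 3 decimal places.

0.210

First differences Δx: -3, 5, 7, 4, -3, -4, -5, 2, -8
Mean of differences = -0.5556
Numerator Σ(Δx_t−Δx̄)(Δx_{t+1}−Δx̄) = 45.0247
Denominator Σ(Δx_t−Δx̄)² = 214.2222
r_1(Δx) = 45.0247 / 214.2222 = 0.210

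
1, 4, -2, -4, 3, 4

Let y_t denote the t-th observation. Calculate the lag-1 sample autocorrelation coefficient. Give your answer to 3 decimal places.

0.036

Mean ȳ = (1 + 4 − 2 − 4 + 3 + 4)/6 = 1.0000
Deviations from mean: 0.0000, 3.0000, -3.0000, -5.0000, 2.0000, 3.0000
Numerator Σ_{t=1}^{5}(y_t−ȳ)(y_{t+1}−ȳ) = 2.0000
Denominator Σ(y_t−ȳ)² = 56.0000
r_1 = 2.0000 / 56.0000 = 0.036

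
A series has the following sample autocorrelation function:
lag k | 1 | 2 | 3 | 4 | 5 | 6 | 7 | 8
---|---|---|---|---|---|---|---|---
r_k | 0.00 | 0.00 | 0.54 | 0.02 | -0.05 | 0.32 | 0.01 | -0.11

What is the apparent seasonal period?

The largest autocorrelation is r_3 = 0.54, with a weaker echo at lag 6 (0.32); the remaining lags stay at or below 0.02.
The dominant spike at lag 3 indicates a seasonal period of 3.

3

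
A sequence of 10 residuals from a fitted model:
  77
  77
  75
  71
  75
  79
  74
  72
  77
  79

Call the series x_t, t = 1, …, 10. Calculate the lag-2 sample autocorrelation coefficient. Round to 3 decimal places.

-0.728

Mean x̄ = (77 + 77 + 75 + 71 + 75 + 79 + 74 + 72 + 77 + 79)/10 = 75.6000
Numerator Σ_{t=1}^{8}(x_t−x̄)(x_{t+2}−x̄) = -48.3200
Denominator Σ(x_t−x̄)² = 66.4000
r_2 = -48.3200 / 66.4000 = -0.728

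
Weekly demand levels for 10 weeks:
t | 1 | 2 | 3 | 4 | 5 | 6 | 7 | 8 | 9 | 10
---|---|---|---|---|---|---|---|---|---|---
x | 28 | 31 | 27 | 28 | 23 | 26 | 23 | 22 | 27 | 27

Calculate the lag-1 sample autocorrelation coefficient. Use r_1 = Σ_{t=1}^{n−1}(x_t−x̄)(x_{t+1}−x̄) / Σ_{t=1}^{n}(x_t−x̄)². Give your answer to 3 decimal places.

Mean x̄ = (28 + 31 + 27 + 28 + 23 + 26 + 23 + 22 + 27 + 27)/10 = 26.2000
Numerator Σ_{t=1}^{9}(x_t−x̄)(x_{t+1}−x̄) = 20.1600
Denominator Σ(x_t−x̄)² = 69.6000
r_1 = 20.1600 / 69.6000 = 0.290

0.290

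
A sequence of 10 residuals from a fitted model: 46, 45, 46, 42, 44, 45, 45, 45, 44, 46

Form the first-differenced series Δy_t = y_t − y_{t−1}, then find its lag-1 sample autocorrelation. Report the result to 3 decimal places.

First differences Δy: -1, 1, -4, 2, 1, 0, 0, -1, 2
Mean of differences = 0.0000
Numerator Σ(Δy_t−Δȳ)(Δy_{t+1}−Δȳ) = -13.0000
Denominator Σ(Δy_t−Δȳ)² = 28.0000
r_1(Δy) = -13.0000 / 28.0000 = -0.464

-0.464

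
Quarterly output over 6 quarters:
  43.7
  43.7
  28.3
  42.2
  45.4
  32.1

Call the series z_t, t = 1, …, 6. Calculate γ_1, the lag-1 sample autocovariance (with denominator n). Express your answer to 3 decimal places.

-14.502

Mean z̄ = (43.7 + 43.7 + 28.3 + 42.2 + 45.4 + 32.1)/6 = 39.2333
Σ_{t=1}^{5}(z_t−z̄)(z_{t+1}−z̄) = -87.0144
γ_1 = -87.0144 / 6 = -14.502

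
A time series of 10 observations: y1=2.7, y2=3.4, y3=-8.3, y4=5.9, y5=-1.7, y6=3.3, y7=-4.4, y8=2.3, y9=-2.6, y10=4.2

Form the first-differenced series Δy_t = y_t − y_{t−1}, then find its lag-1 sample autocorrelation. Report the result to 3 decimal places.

-0.798

First differences Δy: 0.7, -11.7, 14.2, -7.6, 5.0, -7.7, 6.7, -4.9, 6.8
Mean of differences = 0.1667
Numerator Σ(Δy_t−Δȳ)(Δy_{t+1}−Δȳ) = -475.5178
Denominator Σ(Δy_t−Δȳ)² = 595.9600
r_1(Δy) = -475.5178 / 595.9600 = -0.798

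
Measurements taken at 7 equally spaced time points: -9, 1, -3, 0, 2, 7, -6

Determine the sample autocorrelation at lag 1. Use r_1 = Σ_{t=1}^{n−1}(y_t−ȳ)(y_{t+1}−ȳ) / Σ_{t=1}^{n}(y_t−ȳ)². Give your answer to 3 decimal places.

Mean ȳ = (-9 + 1 − 3 + 0 + 2 + 7 − 6)/7 = -1.1429
Σ(y_t−ȳ)(y_{t+1}−ȳ) = (-16.8367) + (-3.9796) + (-2.1224) + (3.5918) + (25.5918) + (-39.5510) = -33.3061
Denominator Σ(y_t−ȳ)² = 170.8571
r_1 = -33.3061 / 170.8571 = -0.195

-0.195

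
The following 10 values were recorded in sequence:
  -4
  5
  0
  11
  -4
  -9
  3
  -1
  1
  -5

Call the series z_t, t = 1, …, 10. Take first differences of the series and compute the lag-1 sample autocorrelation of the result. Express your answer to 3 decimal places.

First differences Δz: 9, -5, 11, -15, -5, 12, -4, 2, -6
Mean of differences = -0.1111
Numerator Σ(Δz_t−Δz̄)(Δz_{t+1}−Δz̄) = -318.4568
Denominator Σ(Δz_t−Δz̄)² = 676.8889
r_1(Δz) = -318.4568 / 676.8889 = -0.470

-0.470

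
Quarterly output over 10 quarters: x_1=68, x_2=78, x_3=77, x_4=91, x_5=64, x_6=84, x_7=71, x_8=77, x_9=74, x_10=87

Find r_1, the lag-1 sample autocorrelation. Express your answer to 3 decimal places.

-0.552

Mean x̄ = (68 + 78 + 77 + 91 + 64 + 84 + 71 + 77 + 74 + 87)/10 = 77.1000
Numerator Σ_{t=1}^{9}(x_t−x̄)(x_{t+1}−x̄) = -354.0100
Denominator Σ(x_t−x̄)² = 640.9000
r_1 = -354.0100 / 640.9000 = -0.552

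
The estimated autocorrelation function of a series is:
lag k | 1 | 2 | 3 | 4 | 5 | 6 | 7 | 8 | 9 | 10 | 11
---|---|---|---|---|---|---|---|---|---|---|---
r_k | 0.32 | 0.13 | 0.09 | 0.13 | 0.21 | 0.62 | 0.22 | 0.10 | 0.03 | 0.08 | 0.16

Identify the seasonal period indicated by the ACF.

The largest autocorrelation is r_6 = 0.62; the remaining lags stay at or below 0.32. The elevated value at lag 1 (0.32), dropping to 0.13 at lag 2, reflects decaying short-term dependence rather than seasonality.
The dominant spike at lag 6 indicates a seasonal period of 6.

6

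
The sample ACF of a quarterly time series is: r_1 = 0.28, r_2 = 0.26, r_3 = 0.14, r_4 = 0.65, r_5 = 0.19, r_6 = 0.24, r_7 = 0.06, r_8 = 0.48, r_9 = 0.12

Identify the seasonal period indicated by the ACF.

The largest autocorrelation is r_4 = 0.65, with a weaker echo at lag 8 (0.48); the remaining lags stay at or below 0.28. The elevated value at lag 1 (0.28), dropping to 0.26 at lag 2, reflects decaying short-term dependence rather than seasonality.
The dominant spike at lag 4 indicates a seasonal period of 4.

4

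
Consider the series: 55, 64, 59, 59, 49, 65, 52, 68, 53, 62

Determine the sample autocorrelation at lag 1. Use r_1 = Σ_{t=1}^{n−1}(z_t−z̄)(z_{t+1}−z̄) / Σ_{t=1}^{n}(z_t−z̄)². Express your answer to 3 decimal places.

-0.737

Mean z̄ = (55 + 64 + 59 + 59 + 49 + 65 + 52 + 68 + 53 + 62)/10 = 58.6000
Numerator Σ_{t=1}^{9}(z_t−z̄)(z_{t+1}−z̄) = -258.3600
Denominator Σ(z_t−z̄)² = 350.4000
r_1 = -258.3600 / 350.4000 = -0.737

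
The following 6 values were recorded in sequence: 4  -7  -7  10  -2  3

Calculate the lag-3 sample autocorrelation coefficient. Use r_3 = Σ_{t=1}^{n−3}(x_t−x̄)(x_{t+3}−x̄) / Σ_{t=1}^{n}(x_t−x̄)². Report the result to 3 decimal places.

Mean x̄ = (4 − 7 − 7 + 10 − 2 + 3)/6 = 0.1667
Σ(x_t−x̄)(x_{t+3}−x̄) = (37.6944) + (15.5278) + (-20.3056) = 32.9167
Denominator Σ(x_t−x̄)² = 226.8333
r_3 = 32.9167 / 226.8333 = 0.145

0.145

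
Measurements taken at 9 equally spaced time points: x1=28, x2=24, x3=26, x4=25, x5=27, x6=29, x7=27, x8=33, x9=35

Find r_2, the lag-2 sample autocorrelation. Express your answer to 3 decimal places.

0.106

Mean x̄ = (28 + 24 + 26 + 25 + 27 + 29 + 27 + 33 + 35)/9 = 28.2222
Σ(x_t−x̄)(x_{t+2}−x̄) = (0.4938) + (13.6049) + (2.7160) + (-2.5062) + (1.4938) + (3.7160) + (-8.2840) = 11.2346
Denominator Σ(x_t−x̄)² = 105.5556
r_2 = 11.2346 / 105.5556 = 0.106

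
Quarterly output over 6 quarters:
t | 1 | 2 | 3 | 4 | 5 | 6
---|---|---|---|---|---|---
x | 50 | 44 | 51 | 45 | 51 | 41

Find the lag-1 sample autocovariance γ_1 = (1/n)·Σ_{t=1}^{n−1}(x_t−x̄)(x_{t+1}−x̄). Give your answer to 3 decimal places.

-10.167

Mean x̄ = (50 + 44 + 51 + 45 + 51 + 41)/6 = 47.0000
Σ_{t=1}^{5}(x_t−x̄)(x_{t+1}−x̄) = -61.0000
γ_1 = -61.0000 / 6 = -10.167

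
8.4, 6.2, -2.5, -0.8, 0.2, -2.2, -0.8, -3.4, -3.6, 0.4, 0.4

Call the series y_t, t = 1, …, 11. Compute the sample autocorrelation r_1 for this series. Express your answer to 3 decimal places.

Mean ȳ = (8.4 + 6.2 − 2.5 − 0.8 + 0.2 − 2.2 − 0.8 − 3.4 − 3.6 + 0.4 + 0.4)/11 = 0.2091
Numerator Σ_{t=1}^{10}(y_t−ȳ)(y_{t+1}−ȳ) = 54.7354
Denominator Σ(y_t−ȳ)² = 145.7691
r_1 = 54.7354 / 145.7691 = 0.375

0.375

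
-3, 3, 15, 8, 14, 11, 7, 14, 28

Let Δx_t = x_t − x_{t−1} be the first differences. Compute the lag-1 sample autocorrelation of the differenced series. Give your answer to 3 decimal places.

First differences Δx: 6, 12, -7, 6, -3, -4, 7, 14
Mean of differences = 3.8750
Numerator Σ(Δx_t−Δx̄)(Δx_{t+1}−Δx̄) = -47.6406
Denominator Σ(Δx_t−Δx̄)² = 414.8750
r_1(Δx) = -47.6406 / 414.8750 = -0.115

-0.115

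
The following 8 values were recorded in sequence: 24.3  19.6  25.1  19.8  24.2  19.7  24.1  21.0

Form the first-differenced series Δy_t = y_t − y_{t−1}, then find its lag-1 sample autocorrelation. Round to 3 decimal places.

First differences Δy: -4.7, 5.5, -5.3, 4.4, -4.5, 4.4, -3.1
Mean of differences = -0.4714
Numerator Σ(Δy_t−Δȳ)(Δy_{t+1}−Δȳ) = -129.6608
Denominator Σ(Δy_t−Δȳ)² = 147.4543
r_1(Δy) = -129.6608 / 147.4543 = -0.879

-0.879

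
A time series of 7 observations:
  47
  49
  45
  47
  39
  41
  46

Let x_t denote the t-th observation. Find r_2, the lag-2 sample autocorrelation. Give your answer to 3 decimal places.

Mean x̄ = (47 + 49 + 45 + 47 + 39 + 41 + 46)/7 = 44.8571
Deviations from mean: 2.1429, 4.1429, 0.1429, 2.1429, -5.8571, -3.8571, 1.1429
Numerator Σ_{t=1}^{5}(x_t−x̄)(x_{t+2}−x̄) = -6.6122
Denominator Σ(x_t−x̄)² = 76.8571
r_2 = -6.6122 / 76.8571 = -0.086

-0.086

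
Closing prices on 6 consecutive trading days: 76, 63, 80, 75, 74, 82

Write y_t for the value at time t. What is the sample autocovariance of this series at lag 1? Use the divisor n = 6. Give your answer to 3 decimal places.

-13.167

Mean ȳ = (76 + 63 + 80 + 75 + 74 + 82)/6 = 75.0000
Σ_{t=1}^{5}(y_t−ȳ)(y_{t+1}−ȳ) = -79.0000
γ_1 = -79.0000 / 6 = -13.167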